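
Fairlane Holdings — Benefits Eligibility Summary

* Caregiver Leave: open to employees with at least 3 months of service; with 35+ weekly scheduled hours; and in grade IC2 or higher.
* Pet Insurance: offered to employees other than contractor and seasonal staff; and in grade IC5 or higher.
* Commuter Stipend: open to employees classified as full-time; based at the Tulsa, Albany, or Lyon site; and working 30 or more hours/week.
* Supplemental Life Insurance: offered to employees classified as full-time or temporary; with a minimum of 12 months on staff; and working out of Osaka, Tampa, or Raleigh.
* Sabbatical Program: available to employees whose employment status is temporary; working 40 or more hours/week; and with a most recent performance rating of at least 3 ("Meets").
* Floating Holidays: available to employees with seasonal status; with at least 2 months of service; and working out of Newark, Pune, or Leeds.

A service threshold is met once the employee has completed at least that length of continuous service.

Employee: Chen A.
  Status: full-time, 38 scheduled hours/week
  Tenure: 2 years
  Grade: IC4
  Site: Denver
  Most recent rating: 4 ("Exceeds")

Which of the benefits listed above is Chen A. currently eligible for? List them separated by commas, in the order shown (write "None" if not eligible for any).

Caregiver Leave

Caregiver Leave — service 2 years ≥ 3 months (≈90 days) ✓; 38 hrs/wk ≥ 35 ✓; grade IC4 ≥ IC2 ✓ → eligible.
Pet Insurance — status full-time ✓ (not excluded); grade IC4 < IC5 ✗ → not eligible.
Commuter Stipend — status full-time ✓; site Denver ✗ (not Tulsa, Albany, or Lyon) → not eligible.
Supplemental Life Insurance — status full-time ✓; service 2 years ≥ 12 months (≈360 days) ✓; site Denver ✗ (not Osaka, Tampa, or Raleigh) → not eligible.
Sabbatical Program — status full-time ✗ (requires temporary) → not eligible.
Floating Holidays — status full-time ✗ (requires seasonal) → not eligible.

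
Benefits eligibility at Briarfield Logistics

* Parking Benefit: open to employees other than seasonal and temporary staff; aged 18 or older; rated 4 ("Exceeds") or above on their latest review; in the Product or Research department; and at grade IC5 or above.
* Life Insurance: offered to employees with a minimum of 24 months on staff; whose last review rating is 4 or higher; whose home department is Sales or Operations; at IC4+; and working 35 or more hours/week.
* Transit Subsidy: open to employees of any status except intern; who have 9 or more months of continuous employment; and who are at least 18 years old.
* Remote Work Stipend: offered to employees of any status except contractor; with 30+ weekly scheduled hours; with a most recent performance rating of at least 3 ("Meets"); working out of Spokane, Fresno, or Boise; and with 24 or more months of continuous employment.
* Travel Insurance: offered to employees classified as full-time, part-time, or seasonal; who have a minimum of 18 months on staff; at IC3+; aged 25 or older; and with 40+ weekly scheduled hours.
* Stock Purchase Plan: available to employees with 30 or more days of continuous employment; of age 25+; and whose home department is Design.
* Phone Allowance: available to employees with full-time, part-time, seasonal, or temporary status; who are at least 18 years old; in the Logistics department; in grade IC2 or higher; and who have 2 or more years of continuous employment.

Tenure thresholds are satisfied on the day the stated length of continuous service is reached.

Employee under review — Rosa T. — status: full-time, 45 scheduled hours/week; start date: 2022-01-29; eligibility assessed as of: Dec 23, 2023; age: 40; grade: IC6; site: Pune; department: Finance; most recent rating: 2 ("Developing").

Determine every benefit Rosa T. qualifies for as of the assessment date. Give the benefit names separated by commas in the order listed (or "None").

Service from 2022-01-29 to Dec 23, 2023: 693 days.
Parking Benefit — status full-time ✓ (not excluded); age 40 ≥ 18 ✓; rating 2 < 4 ✗ → not eligible.
Life Insurance — service 693 days < 24 months (≈720 days) ✗ → not eligible.
Transit Subsidy — status full-time ✓ (not excluded); service 693 days ≥ 9 months (≈270 days) ✓; age 40 ≥ 18 ✓ → eligible.
Remote Work Stipend — status full-time ✓ (not excluded); 45 hrs/wk ≥ 30 ✓; rating 2 < 3 ✗ → not eligible.
Travel Insurance — status full-time ✓; service 693 days ≥ 18 months (≈540 days) ✓; grade IC6 ≥ IC3 ✓; age 40 ≥ 25 ✓; 45 hrs/wk ≥ 40 ✓ → eligible.
Stock Purchase Plan — service 693 days ≥ 30 days ✓; age 40 ≥ 25 ✓; dept Finance ✗ → not eligible.
Phone Allowance — status full-time ✓; age 40 ≥ 18 ✓; dept Finance ✗ → not eligible.

Transit Subsidy, Travel Insurance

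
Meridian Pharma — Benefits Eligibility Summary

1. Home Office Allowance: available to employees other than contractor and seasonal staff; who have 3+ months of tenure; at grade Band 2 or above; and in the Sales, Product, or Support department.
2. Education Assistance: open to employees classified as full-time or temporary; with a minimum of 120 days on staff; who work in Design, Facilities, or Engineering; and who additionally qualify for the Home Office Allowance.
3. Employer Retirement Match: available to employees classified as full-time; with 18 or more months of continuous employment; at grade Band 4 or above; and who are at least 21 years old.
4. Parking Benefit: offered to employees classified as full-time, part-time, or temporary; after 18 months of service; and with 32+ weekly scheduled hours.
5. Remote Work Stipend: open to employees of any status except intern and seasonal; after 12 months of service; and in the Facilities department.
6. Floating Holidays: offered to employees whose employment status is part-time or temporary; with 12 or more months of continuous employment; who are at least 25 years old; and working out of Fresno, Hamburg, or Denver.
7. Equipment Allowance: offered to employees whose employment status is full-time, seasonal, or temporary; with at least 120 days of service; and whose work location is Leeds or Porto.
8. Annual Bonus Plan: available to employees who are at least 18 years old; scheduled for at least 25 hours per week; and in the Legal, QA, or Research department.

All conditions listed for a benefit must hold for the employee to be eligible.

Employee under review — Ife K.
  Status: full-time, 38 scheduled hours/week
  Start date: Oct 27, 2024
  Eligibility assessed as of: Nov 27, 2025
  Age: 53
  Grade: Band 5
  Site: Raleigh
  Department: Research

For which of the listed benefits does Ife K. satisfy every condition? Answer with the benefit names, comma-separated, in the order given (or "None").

Annual Bonus Plan

Service from Oct 27, 2024 to Nov 27, 2025: 396 days.
Home Office Allowance — status full-time ✓ (not excluded); service 396 days ≥ 3 months (≈90 days) ✓; grade Band 5 ≥ Band 2 ✓; dept Research ✗ → not eligible.
Education Assistance — status full-time ✓; service 396 days ≥ 120 days ✓; dept Research ✗ → not eligible.
Employer Retirement Match — status full-time ✓; service 396 days < 18 months (≈540 days) ✗ → not eligible.
Parking Benefit — status full-time ✓; service 396 days < 18 months (≈540 days) ✗ → not eligible.
Remote Work Stipend — status full-time ✓ (not excluded); service 396 days ≥ 12 months (≈360 days) ✓; dept Research ✗ → not eligible.
Floating Holidays — status full-time ✗ (requires part-time or temporary) → not eligible.
Equipment Allowance — status full-time ✓; service 396 days ≥ 120 days ✓; site Raleigh ✗ (not Leeds or Porto) → not eligible.
Annual Bonus Plan — age 53 ≥ 18 ✓; 38 hrs/wk ≥ 25 ✓; dept Research ✓ → eligible.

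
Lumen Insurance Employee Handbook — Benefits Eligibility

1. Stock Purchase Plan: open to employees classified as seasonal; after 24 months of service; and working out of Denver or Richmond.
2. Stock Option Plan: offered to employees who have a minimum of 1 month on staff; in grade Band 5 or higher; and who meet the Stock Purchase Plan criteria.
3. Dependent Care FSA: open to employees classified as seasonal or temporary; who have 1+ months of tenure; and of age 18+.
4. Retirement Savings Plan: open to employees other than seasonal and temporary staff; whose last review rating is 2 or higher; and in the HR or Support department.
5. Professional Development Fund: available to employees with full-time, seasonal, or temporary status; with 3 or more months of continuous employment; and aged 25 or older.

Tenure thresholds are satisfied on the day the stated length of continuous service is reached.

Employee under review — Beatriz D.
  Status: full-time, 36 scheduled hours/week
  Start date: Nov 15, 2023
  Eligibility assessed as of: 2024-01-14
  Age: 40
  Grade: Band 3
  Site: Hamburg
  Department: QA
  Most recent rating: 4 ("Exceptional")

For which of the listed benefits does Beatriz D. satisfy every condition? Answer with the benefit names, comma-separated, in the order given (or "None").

None

Service from Nov 15, 2023 to 2024-01-14: 60 days.
Stock Purchase Plan — status full-time ✗ (requires seasonal) → not eligible.
Stock Option Plan — service 60 days ≥ 1 month (≈30 days) ✓; grade Band 3 < Band 5 ✗ → not eligible.
Dependent Care FSA — status full-time ✗ (requires seasonal or temporary) → not eligible.
Retirement Savings Plan — status full-time ✓ (not excluded); rating 4 ≥ 2 ✓; dept QA ✗ → not eligible.
Professional Development Fund — status full-time ✓; service 60 days < 3 months (≈90 days) ✗ → not eligible.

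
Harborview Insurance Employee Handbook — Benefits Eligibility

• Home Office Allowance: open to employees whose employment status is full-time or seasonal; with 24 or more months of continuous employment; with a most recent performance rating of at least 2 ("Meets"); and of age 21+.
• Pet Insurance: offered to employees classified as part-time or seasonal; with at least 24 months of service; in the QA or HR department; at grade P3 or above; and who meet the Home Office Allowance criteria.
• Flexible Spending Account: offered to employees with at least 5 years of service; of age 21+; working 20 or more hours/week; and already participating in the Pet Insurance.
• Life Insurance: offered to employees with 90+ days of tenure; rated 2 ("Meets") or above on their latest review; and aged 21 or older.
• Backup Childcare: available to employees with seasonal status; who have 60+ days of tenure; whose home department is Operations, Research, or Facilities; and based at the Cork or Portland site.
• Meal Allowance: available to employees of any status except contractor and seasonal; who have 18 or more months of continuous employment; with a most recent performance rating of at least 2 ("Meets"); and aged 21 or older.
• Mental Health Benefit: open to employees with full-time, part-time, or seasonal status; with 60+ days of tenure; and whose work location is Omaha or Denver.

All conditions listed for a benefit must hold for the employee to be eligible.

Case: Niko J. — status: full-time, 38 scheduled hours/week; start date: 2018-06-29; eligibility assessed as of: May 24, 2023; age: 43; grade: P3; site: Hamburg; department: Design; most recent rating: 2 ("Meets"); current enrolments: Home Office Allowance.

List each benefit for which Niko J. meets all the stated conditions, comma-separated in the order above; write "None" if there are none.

Service from 2018-06-29 to May 24, 2023: 1790 days.
Home Office Allowance — status full-time ✓; service 1790 days ≥ 24 months (≈720 days) ✓; rating 2 ≥ 2 ✓; age 43 ≥ 21 ✓ → eligible.
Pet Insurance — status full-time ✗ (requires part-time or seasonal) → not eligible.
Flexible Spending Account — service 1790 days < 5 years (≈1825 days) ✗ → not eligible.
Life Insurance — service 1790 days ≥ 90 days ✓; rating 2 ≥ 2 ✓; age 43 ≥ 21 ✓ → eligible.
Backup Childcare — status full-time ✗ (requires seasonal) → not eligible.
Meal Allowance — status full-time ✓ (not excluded); service 1790 days ≥ 18 months (≈540 days) ✓; rating 2 ≥ 2 ✓; age 43 ≥ 21 ✓ → eligible.
Mental Health Benefit — status full-time ✓; service 1790 days ≥ 60 days ✓; site Hamburg ✗ (not Omaha or Denver) → not eligible.

Home Office Allowance, Life Insurance, Meal Allowance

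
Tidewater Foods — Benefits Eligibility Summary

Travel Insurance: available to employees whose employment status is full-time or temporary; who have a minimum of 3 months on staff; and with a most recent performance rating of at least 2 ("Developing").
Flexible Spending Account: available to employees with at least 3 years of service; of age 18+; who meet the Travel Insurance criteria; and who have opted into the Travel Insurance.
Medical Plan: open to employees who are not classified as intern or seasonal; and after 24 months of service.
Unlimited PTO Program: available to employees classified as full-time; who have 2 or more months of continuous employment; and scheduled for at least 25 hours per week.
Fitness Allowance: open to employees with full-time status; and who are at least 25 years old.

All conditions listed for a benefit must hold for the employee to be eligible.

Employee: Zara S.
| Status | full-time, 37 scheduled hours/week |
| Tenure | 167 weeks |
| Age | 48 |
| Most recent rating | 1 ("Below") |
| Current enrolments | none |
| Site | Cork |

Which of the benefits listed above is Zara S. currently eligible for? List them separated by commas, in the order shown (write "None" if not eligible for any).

Medical Plan, Unlimited PTO Program, Fitness Allowance

Travel Insurance — status full-time ✓; service 167 weeks ≥ 3 months (≈90 days) ✓; rating 1 < 2 ✗ → not eligible.
Flexible Spending Account — service 167 weeks ≥ 3 years (≈1095 days) ✓; age 48 ≥ 18 ✓; not eligible for Travel Insurance ✗ → not eligible.
Medical Plan — status full-time ✓ (not excluded); service 167 weeks ≥ 24 months (≈720 days) ✓ → eligible.
Unlimited PTO Program — status full-time ✓; service 167 weeks ≥ 2 months (≈60 days) ✓; 37 hrs/wk ≥ 25 ✓ → eligible.
Fitness Allowance — status full-time ✓; age 48 ≥ 25 ✓ → eligible.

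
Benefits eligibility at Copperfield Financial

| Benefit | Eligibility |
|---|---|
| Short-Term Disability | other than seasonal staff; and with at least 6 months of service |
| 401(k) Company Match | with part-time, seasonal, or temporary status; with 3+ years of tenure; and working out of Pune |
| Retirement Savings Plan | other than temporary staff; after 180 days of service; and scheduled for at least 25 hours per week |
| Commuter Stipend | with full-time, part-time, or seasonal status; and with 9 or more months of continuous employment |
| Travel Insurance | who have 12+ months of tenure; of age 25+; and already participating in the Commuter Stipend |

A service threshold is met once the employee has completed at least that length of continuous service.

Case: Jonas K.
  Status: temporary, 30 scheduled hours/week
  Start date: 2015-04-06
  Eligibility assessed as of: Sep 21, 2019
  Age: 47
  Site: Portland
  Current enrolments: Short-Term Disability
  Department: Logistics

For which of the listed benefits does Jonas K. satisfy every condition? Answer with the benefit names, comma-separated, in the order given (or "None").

Service from 2015-04-06 to Sep 21, 2019: 1629 days.
Short-Term Disability — status temporary ✓ (not excluded); service 1629 days ≥ 6 months (≈180 days) ✓ → eligible.
401(k) Company Match — status temporary ✓; service 1629 days ≥ 3 years (≈1095 days) ✓; site Portland ✗ (not Pune) → not eligible.
Retirement Savings Plan — status temporary ✗ (excluded) → not eligible.
Commuter Stipend — status temporary ✗ (requires full-time, part-time, or seasonal) → not eligible.
Travel Insurance — service 1629 days ≥ 12 months (≈360 days) ✓; age 47 ≥ 25 ✓; not enrolled in Commuter Stipend ✗ → not eligible.

Short-Term Disability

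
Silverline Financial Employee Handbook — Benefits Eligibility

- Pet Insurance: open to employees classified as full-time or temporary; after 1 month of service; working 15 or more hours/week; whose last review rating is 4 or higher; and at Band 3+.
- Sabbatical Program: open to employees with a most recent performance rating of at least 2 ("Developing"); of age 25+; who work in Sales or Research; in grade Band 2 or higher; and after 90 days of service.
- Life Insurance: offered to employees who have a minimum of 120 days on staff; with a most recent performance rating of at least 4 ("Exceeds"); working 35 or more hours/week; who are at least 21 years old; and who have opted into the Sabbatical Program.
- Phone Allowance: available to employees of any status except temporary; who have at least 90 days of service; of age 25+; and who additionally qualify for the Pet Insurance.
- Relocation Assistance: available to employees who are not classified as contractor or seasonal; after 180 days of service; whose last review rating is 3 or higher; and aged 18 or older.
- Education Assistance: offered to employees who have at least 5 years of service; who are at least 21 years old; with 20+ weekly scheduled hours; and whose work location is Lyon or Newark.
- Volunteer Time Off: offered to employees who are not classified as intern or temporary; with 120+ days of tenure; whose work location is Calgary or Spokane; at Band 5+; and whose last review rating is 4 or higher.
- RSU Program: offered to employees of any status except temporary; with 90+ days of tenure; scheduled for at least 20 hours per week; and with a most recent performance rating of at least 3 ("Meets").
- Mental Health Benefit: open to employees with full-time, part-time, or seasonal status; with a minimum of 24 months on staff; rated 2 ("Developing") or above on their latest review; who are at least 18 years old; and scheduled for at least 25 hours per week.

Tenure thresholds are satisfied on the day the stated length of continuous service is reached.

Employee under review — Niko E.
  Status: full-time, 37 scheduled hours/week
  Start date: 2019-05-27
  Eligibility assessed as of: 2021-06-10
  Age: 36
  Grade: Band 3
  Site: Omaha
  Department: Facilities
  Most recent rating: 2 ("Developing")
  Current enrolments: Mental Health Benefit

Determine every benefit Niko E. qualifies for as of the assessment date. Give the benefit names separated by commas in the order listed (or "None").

Mental Health Benefit

Service from 2019-05-27 to 2021-06-10: 745 days.
Pet Insurance — status full-time ✓; service 745 days ≥ 1 month (≈30 days) ✓; 37 hrs/wk ≥ 15 ✓; rating 2 < 4 ✗ → not eligible.
Sabbatical Program — rating 2 ≥ 2 ✓; age 36 ≥ 25 ✓; dept Facilities ✗ → not eligible.
Life Insurance — service 745 days ≥ 120 days ✓; rating 2 < 4 ✗ → not eligible.
Phone Allowance — status full-time ✓ (not excluded); service 745 days ≥ 90 days ✓; age 36 ≥ 25 ✓; not eligible for Pet Insurance ✗ → not eligible.
Relocation Assistance — status full-time ✓ (not excluded); service 745 days ≥ 180 days ✓; rating 2 < 3 ✗ → not eligible.
Education Assistance — service 745 days < 5 years (≈1825 days) ✗ → not eligible.
Volunteer Time Off — status full-time ✓ (not excluded); service 745 days ≥ 120 days ✓; site Omaha ✗ (not Calgary or Spokane) → not eligible.
RSU Program — status full-time ✓ (not excluded); service 745 days ≥ 90 days ✓; 37 hrs/wk ≥ 20 ✓; rating 2 < 3 ✗ → not eligible.
Mental Health Benefit — status full-time ✓; service 745 days ≥ 24 months (≈720 days) ✓; rating 2 ≥ 2 ✓; age 36 ≥ 18 ✓; 37 hrs/wk ≥ 25 ✓ → eligible.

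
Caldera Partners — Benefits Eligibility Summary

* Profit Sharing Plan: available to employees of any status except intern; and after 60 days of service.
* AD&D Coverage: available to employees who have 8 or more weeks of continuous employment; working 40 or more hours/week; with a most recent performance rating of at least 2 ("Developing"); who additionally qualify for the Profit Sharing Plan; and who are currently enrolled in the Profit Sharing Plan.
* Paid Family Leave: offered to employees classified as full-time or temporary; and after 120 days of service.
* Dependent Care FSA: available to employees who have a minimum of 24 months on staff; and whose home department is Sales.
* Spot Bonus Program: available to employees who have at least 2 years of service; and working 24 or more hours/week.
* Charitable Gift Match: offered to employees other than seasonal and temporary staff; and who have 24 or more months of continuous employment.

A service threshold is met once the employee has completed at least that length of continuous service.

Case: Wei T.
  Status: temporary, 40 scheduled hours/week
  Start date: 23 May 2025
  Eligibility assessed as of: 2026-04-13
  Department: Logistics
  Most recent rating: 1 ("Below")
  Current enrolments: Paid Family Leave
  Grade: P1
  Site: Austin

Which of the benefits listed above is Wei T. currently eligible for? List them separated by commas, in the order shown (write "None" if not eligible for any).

Profit Sharing Plan, Paid Family Leave

Service from 23 May 2025 to 2026-04-13: 325 days.
Profit Sharing Plan — status temporary ✓ (not excluded); service 325 days ≥ 60 days ✓ → eligible.
AD&D Coverage — service 325 days ≥ 8 weeks (≈56 days) ✓; 40 hrs/wk ≥ 40 ✓; rating 1 < 2 ✗ → not eligible.
Paid Family Leave — status temporary ✓; service 325 days ≥ 120 days ✓ → eligible.
Dependent Care FSA — service 325 days < 24 months (≈720 days) ✗ → not eligible.
Spot Bonus Program — service 325 days < 2 years (≈730 days) ✗ → not eligible.
Charitable Gift Match — status temporary ✗ (excluded) → not eligible.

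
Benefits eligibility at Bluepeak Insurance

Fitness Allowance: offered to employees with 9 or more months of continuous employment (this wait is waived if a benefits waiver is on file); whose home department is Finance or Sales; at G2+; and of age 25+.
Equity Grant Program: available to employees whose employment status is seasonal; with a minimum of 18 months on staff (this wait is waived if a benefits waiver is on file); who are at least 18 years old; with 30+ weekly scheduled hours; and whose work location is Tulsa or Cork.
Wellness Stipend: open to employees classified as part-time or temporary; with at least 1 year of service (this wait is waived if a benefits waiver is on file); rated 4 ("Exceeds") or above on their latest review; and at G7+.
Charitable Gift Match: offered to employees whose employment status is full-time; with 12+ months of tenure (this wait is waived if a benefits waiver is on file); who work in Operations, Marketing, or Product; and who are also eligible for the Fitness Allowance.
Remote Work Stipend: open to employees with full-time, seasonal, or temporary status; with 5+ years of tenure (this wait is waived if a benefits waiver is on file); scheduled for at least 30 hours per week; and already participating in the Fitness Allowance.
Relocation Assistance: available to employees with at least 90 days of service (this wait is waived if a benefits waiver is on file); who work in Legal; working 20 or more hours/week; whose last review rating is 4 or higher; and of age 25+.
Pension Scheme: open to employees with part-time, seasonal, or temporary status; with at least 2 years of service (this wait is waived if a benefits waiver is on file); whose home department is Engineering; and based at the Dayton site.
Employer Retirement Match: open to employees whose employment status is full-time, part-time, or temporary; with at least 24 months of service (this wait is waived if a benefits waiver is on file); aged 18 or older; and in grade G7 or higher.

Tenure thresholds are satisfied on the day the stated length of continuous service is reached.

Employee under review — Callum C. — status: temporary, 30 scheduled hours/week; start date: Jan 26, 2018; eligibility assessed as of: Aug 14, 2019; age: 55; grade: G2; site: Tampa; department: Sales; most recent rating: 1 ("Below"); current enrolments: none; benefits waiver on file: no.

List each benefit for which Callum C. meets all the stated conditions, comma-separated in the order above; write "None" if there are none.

Fitness Allowance

Service from Jan 26, 2018 to Aug 14, 2019: 565 days.
Fitness Allowance — no waiver, service 565 days ≥ 9 months (≈270 days) ✓; dept Sales ✓; grade G2 ≥ G2 ✓; age 55 ≥ 25 ✓ → eligible.
Equity Grant Program — status temporary ✗ (requires seasonal) → not eligible.
Wellness Stipend — status temporary ✓; no waiver, service 565 days ≥ 1 year (≈365 days) ✓; rating 1 < 4 ✗ → not eligible.
Charitable Gift Match — status temporary ✗ (requires full-time) → not eligible.
Remote Work Stipend — status temporary ✓; no waiver, service 565 days < 5 years (≈1825 days) ✗ → not eligible.
Relocation Assistance — no waiver, service 565 days ≥ 90 days ✓; dept Sales ✗ → not eligible.
Pension Scheme — status temporary ✓; no waiver, service 565 days < 2 years (≈730 days) ✗ → not eligible.
Employer Retirement Match — status temporary ✓; no waiver, service 565 days < 24 months (≈720 days) ✗ → not eligible.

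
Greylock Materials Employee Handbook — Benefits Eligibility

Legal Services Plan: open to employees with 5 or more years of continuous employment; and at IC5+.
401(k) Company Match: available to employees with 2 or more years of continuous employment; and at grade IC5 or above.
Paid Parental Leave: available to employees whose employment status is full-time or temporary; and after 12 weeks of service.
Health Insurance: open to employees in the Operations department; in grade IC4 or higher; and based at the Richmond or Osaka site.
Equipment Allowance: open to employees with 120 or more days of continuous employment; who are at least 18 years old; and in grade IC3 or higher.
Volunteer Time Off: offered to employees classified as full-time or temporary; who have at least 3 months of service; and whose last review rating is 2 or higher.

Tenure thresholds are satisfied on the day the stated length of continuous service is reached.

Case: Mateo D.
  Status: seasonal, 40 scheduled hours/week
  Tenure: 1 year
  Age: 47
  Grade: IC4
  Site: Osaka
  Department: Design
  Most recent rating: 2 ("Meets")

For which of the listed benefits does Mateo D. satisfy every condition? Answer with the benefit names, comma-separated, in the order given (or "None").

Equipment Allowance

Legal Services Plan — service 1 year < 5 years ✗ → not eligible.
401(k) Company Match — service 1 year < 2 years ✗ → not eligible.
Paid Parental Leave — status seasonal ✗ (requires full-time or temporary) → not eligible.
Health Insurance — dept Design ✗ → not eligible.
Equipment Allowance — service 1 year ≥ 120 days ✓; age 47 ≥ 18 ✓; grade IC4 ≥ IC3 ✓ → eligible.
Volunteer Time Off — status seasonal ✗ (requires full-time or temporary) → not eligible.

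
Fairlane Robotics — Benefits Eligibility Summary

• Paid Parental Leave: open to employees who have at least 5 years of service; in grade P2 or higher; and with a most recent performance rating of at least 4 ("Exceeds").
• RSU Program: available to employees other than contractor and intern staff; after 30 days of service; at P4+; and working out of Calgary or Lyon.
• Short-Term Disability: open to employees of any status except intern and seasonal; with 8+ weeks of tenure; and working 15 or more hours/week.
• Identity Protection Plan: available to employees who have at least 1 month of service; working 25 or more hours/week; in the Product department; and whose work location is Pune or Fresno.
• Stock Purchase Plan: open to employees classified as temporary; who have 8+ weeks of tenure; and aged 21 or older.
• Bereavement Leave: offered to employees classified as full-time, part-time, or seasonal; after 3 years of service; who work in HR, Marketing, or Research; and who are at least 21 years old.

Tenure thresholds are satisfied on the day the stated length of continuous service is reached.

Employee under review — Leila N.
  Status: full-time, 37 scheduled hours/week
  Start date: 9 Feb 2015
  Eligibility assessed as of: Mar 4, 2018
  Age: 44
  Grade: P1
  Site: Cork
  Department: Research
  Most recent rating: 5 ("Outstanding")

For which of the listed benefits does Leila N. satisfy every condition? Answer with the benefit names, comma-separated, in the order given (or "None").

Short-Term Disability, Bereavement Leave

Service from 9 Feb 2015 to Mar 4, 2018: 1119 days.
Paid Parental Leave — service 1119 days < 5 years (≈1825 days) ✗ → not eligible.
RSU Program — status full-time ✓ (not excluded); service 1119 days ≥ 30 days ✓; grade P1 < P4 ✗ → not eligible.
Short-Term Disability — status full-time ✓ (not excluded); service 1119 days ≥ 8 weeks (≈56 days) ✓; 37 hrs/wk ≥ 15 ✓ → eligible.
Identity Protection Plan — service 1119 days ≥ 1 month (≈30 days) ✓; 37 hrs/wk ≥ 25 ✓; dept Research ✗ → not eligible.
Stock Purchase Plan — status full-time ✗ (requires temporary) → not eligible.
Bereavement Leave — status full-time ✓; service 1119 days ≥ 3 years (≈1095 days) ✓; dept Research ✓; age 44 ≥ 21 ✓ → eligible.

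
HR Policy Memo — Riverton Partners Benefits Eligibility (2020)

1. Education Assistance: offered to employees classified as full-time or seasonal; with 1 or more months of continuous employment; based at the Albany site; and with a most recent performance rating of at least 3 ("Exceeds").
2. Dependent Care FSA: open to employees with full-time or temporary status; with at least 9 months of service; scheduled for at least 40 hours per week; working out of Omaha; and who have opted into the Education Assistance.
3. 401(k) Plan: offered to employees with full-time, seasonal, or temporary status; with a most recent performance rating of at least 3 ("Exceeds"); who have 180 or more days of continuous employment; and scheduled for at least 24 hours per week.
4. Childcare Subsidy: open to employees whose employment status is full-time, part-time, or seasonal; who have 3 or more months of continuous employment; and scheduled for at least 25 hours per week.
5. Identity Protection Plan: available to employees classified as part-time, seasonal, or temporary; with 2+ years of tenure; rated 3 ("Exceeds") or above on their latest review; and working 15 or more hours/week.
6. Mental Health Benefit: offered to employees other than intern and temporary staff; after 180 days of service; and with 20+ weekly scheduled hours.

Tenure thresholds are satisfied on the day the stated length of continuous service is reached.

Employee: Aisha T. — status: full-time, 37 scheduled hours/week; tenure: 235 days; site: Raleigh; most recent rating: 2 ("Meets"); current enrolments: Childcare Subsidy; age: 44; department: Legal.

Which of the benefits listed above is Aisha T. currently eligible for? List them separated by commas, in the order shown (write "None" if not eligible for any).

Education Assistance — status full-time ✓; service 235 days ≥ 1 month (≈30 days) ✓; site Raleigh ✗ (not Albany) → not eligible.
Dependent Care FSA — status full-time ✓; service 235 days < 9 months (≈270 days) ✗ → not eligible.
401(k) Plan — status full-time ✓; rating 2 < 3 ✗ → not eligible.
Childcare Subsidy — status full-time ✓; service 235 days ≥ 3 months (≈90 days) ✓; 37 hrs/wk ≥ 25 ✓ → eligible.
Identity Protection Plan — status full-time ✗ (requires part-time, seasonal, or temporary) → not eligible.
Mental Health Benefit — status full-time ✓ (not excluded); service 235 days ≥ 180 days ✓; 37 hrs/wk ≥ 20 ✓ → eligible.

Childcare Subsidy, Mental Health Benefit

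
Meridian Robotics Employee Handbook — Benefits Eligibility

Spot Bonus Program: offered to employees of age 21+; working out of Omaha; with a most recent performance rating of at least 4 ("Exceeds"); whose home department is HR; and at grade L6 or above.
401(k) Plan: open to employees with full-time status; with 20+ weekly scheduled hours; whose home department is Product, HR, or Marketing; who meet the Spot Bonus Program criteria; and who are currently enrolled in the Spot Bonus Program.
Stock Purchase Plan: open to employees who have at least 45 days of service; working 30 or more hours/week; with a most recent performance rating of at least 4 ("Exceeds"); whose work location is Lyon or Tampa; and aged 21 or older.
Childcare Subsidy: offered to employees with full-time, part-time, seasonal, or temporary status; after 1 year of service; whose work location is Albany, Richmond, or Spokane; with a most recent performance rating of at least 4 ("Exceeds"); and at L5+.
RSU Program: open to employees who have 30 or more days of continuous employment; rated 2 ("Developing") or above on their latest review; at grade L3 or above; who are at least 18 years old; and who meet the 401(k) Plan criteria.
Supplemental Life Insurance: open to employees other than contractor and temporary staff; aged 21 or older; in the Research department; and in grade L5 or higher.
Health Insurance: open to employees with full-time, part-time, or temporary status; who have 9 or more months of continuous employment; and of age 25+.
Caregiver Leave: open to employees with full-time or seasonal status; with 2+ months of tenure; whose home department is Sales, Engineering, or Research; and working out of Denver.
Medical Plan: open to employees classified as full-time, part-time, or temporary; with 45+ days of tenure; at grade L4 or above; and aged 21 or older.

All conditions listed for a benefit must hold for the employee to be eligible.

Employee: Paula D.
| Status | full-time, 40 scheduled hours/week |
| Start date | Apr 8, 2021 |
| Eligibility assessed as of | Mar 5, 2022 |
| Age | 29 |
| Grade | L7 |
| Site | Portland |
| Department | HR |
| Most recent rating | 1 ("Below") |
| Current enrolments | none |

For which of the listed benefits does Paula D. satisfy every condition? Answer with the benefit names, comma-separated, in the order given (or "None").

Service from Apr 8, 2021 to Mar 5, 2022: 331 days.
Spot Bonus Program — age 29 ≥ 21 ✓; site Portland ✗ (not Omaha) → not eligible.
401(k) Plan — status full-time ✓; 40 hrs/wk ≥ 20 ✓; dept HR ✓; not eligible for Spot Bonus Program ✗ → not eligible.
Stock Purchase Plan — service 331 days ≥ 45 days ✓; 40 hrs/wk ≥ 30 ✓; rating 1 < 4 ✗ → not eligible.
Childcare Subsidy — status full-time ✓; service 331 days < 1 year (≈365 days) ✗ → not eligible.
RSU Program — service 331 days ≥ 30 days ✓; rating 1 < 2 ✗ → not eligible.
Supplemental Life Insurance — status full-time ✓ (not excluded); age 29 ≥ 21 ✓; dept HR ✗ → not eligible.
Health Insurance — status full-time ✓; service 331 days ≥ 9 months (≈270 days) ✓; age 29 ≥ 25 ✓ → eligible.
Caregiver Leave — status full-time ✓; service 331 days ≥ 2 months (≈60 days) ✓; dept HR ✗ → not eligible.
Medical Plan — status full-time ✓; service 331 days ≥ 45 days ✓; grade L7 ≥ L4 ✓; age 29 ≥ 21 ✓ → eligible.

Health Insurance, Medical Plan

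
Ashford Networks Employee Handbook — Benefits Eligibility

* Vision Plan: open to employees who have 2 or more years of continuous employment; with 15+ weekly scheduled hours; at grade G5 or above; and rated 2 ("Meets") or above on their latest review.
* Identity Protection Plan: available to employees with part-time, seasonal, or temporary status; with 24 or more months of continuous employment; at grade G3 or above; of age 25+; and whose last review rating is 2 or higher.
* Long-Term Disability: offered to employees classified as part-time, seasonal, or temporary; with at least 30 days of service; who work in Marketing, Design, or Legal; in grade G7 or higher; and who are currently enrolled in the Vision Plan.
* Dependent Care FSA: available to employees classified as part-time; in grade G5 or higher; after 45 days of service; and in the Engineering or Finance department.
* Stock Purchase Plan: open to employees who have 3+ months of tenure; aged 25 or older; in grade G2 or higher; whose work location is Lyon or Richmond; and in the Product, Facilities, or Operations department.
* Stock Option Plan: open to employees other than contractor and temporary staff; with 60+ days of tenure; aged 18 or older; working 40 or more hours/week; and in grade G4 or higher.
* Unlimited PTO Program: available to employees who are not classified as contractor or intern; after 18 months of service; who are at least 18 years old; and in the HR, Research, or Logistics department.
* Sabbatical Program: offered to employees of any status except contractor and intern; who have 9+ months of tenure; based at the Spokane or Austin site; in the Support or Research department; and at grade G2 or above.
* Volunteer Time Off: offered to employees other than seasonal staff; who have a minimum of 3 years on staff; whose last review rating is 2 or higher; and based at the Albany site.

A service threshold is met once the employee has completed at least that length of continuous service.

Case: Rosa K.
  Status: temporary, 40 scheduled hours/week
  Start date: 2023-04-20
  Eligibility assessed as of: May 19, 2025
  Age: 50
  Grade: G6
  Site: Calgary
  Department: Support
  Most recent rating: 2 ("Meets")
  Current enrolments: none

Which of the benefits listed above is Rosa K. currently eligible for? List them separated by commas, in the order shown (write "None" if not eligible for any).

Vision Plan, Identity Protection Plan

Service from 2023-04-20 to May 19, 2025: 760 days.
Vision Plan — service 760 days ≥ 2 years (≈730 days) ✓; 40 hrs/wk ≥ 15 ✓; grade G6 ≥ G5 ✓; rating 2 ≥ 2 ✓ → eligible.
Identity Protection Plan — status temporary ✓; service 760 days ≥ 24 months (≈720 days) ✓; grade G6 ≥ G3 ✓; age 50 ≥ 25 ✓; rating 2 ≥ 2 ✓ → eligible.
Long-Term Disability — status temporary ✓; service 760 days ≥ 30 days ✓; dept Support ✗ → not eligible.
Dependent Care FSA — status temporary ✗ (requires part-time) → not eligible.
Stock Purchase Plan — service 760 days ≥ 3 months (≈90 days) ✓; age 50 ≥ 25 ✓; grade G6 ≥ G2 ✓; site Calgary ✗ (not Lyon or Richmond) → not eligible.
Stock Option Plan — status temporary ✗ (excluded) → not eligible.
Unlimited PTO Program — status temporary ✓ (not excluded); service 760 days ≥ 18 months (≈540 days) ✓; age 50 ≥ 18 ✓; dept Support ✗ → not eligible.
Sabbatical Program — status temporary ✓ (not excluded); service 760 days ≥ 9 months (≈270 days) ✓; site Calgary ✗ (not Spokane or Austin) → not eligible.
Volunteer Time Off — status temporary ✓ (not excluded); service 760 days < 3 years (≈1095 days) ✗ → not eligible.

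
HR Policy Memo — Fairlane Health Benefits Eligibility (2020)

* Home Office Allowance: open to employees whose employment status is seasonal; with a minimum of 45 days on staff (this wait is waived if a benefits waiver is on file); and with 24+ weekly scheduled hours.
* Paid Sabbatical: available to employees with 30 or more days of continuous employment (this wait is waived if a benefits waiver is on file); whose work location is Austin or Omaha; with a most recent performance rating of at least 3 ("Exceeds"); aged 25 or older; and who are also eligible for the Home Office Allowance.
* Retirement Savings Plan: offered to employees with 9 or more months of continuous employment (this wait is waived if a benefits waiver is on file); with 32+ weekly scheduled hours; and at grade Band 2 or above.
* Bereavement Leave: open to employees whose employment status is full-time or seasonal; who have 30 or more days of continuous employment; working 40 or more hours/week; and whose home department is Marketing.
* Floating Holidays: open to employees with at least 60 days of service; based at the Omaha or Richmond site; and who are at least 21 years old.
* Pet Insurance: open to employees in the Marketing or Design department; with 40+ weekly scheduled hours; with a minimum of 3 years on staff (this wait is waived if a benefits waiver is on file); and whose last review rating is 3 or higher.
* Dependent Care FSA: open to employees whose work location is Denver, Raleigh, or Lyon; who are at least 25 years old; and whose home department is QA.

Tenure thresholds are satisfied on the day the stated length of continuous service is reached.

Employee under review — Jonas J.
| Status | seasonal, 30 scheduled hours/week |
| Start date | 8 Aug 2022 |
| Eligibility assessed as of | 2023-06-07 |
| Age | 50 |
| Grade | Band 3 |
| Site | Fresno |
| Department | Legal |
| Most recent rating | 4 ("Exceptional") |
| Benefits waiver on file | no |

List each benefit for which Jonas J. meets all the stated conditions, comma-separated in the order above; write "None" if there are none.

Service from 8 Aug 2022 to 2023-06-07: 303 days.
Home Office Allowance — status seasonal ✓; no waiver, service 303 days ≥ 45 days ✓; 30 hrs/wk ≥ 24 ✓ → eligible.
Paid Sabbatical — no waiver, service 303 days ≥ 30 days ✓; site Fresno ✗ (not Austin or Omaha) → not eligible.
Retirement Savings Plan — no waiver, service 303 days ≥ 9 months (≈270 days) ✓; 30 hrs/wk < 32 ✗ → not eligible.
Bereavement Leave — status seasonal ✓; service 303 days ≥ 30 days ✓; 30 hrs/wk < 40 ✗ → not eligible.
Floating Holidays — service 303 days ≥ 60 days ✓; site Fresno ✗ (not Omaha or Richmond) → not eligible.
Pet Insurance — dept Legal ✗ → not eligible.
Dependent Care FSA — site Fresno ✗ (not Denver, Raleigh, or Lyon) → not eligible.

Home Office Allowance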